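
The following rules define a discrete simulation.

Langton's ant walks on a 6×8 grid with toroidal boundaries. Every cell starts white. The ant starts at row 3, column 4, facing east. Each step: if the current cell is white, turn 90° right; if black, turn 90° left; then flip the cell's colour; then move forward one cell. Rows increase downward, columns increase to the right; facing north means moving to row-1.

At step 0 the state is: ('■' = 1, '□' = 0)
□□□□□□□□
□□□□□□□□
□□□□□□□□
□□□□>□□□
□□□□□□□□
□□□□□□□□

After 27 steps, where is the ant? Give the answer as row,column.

[0] □□□□□□□□
□□□□□□□□
□□□□□□□□
□□□□>□□□
□□□□□□□□
□□□□□□□□
[1] □□□□□□□□
□□□□□□□□
□□□□□□□□
□□□□■□□□
□□□□v□□□
□□□□□□□□
[2] □□□□□□□□
□□□□□□□□
□□□□□□□□
□□□□■□□□
□□□<■□□□
□□□□□□□□
[3] □□□□□□□□
□□□□□□□□
□□□□□□□□
□□□^■□□□
□□□■■□□□
□□□□□□□□
[4] □□□□□□□□
□□□□□□□□
□□□□□□□□
□□□■>□□□
□□□■■□□□
□□□□□□□□
[5] □□□□□□□□
□□□□□□□□
□□□□^□□□
□□□■□□□□
□□□■■□□□
□□□□□□□□
[6] □□□□□□□□
□□□□□□□□
□□□□■>□□
□□□■□□□□
□□□■■□□□
□□□□□□□□
[7] □□□□□□□□
□□□□□□□□
□□□□■■□□
□□□■□v□□
□□□■■□□□
□□□□□□□□
[8] □□□□□□□□
□□□□□□□□
□□□□■■□□
□□□■<■□□
□□□■■□□□
□□□□□□□□
[9] □□□□□□□□
□□□□□□□□
□□□□^■□□
□□□■■■□□
□□□■■□□□
□□□□□□□□
[10] □□□□□□□□
□□□□□□□□
□□□<□■□□
□□□■■■□□
□□□■■□□□
□□□□□□□□
[11] □□□□□□□□
□□□^□□□□
□□□■□■□□
□□□■■■□□
□□□■■□□□
□□□□□□□□
[12] □□□□□□□□
□□□■>□□□
□□□■□■□□
□□□■■■□□
□□□■■□□□
□□□□□□□□
[13] □□□□□□□□
□□□■■□□□
□□□■v■□□
□□□■■■□□
□□□■■□□□
□□□□□□□□
[14] □□□□□□□□
□□□■■□□□
□□□<■■□□
□□□■■■□□
□□□■■□□□
□□□□□□□□
[15] □□□□□□□□
□□□■■□□□
□□□□■■□□
□□□v■■□□
□□□■■□□□
□□□□□□□□
[16] □□□□□□□□
□□□■■□□□
□□□□■■□□
□□□□>■□□
□□□■■□□□
□□□□□□□□
[17] □□□□□□□□
□□□■■□□□
□□□□^■□□
□□□□□■□□
□□□■■□□□
□□□□□□□□
[18] □□□□□□□□
□□□■■□□□
□□□<□■□□
□□□□□■□□
□□□■■□□□
□□□□□□□□
[19] □□□□□□□□
□□□^■□□□
□□□■□■□□
□□□□□■□□
□□□■■□□□
□□□□□□□□
[20] □□□□□□□□
□□<□■□□□
□□□■□■□□
□□□□□■□□
□□□■■□□□
□□□□□□□□
[21] □□^□□□□□
□□■□■□□□
□□□■□■□□
□□□□□■□□
□□□■■□□□
□□□□□□□□
[22] □□■>□□□□
□□■□■□□□
□□□■□■□□
□□□□□■□□
□□□■■□□□
□□□□□□□□
[23] □□■■□□□□
□□■v■□□□
□□□■□■□□
□□□□□■□□
□□□■■□□□
□□□□□□□□
[24] □□■■□□□□
□□<■■□□□
□□□■□■□□
□□□□□■□□
□□□■■□□□
□□□□□□□□
[25] □□■■□□□□
□□□■■□□□
□□v■□■□□
□□□□□■□□
□□□■■□□□
□□□□□□□□
[26] □□■■□□□□
□□□■■□□□
□<■■□■□□
□□□□□■□□
□□□■■□□□
□□□□□□□□
[27] □□■■□□□□
□^□■■□□□
□■■■□■□□
□□□□□■□□
□□□■■□□□
□□□□□□□□

1,1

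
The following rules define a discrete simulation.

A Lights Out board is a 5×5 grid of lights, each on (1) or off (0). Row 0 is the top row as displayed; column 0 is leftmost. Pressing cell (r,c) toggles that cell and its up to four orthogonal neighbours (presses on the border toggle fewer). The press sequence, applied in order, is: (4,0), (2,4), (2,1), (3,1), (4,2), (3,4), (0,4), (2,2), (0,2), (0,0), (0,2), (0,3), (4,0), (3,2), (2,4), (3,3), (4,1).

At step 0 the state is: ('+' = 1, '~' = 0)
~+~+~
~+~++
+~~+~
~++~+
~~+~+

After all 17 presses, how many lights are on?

15

[0] ~+~+~
~+~++
+~~+~
~++~+
~~+~+
[1] ~+~+~
~+~++
+~~+~
+++~+
+++~+
[2] ~+~+~
~+~+~
+~~~+
+++~~
+++~+
[3] ~+~+~
~~~+~
~++~+
+~+~~
+++~+
[4] ~+~+~
~~~+~
~~+~+
~+~~~
+~+~+
[5] ~+~+~
~~~+~
~~+~+
~++~~
++~++
[6] ~+~+~
~~~+~
~~+~~
~++++
++~+~
[7] ~+~~+
~~~++
~~+~~
~++++
++~+~
[8] ~+~~+
~~+++
~+~+~
~+~++
++~+~
[9] ~~+++
~~~++
~+~+~
~+~++
++~+~
[10] +++++
+~~++
~+~+~
~+~++
++~+~
[11] +~~~+
+~+++
~+~+~
~+~++
++~+~
[12] +~++~
+~+~+
~+~+~
~+~++
++~+~
[13] +~++~
+~+~+
~+~+~
++~++
~~~+~
[14] +~++~
+~+~+
~+++~
+~+~+
~~++~
[15] +~++~
+~+~~
~++~+
+~+~~
~~++~
[16] +~++~
+~+~~
~++++
+~~++
~~+~~
[17] +~++~
+~+~~
~++++
++~++
++~~~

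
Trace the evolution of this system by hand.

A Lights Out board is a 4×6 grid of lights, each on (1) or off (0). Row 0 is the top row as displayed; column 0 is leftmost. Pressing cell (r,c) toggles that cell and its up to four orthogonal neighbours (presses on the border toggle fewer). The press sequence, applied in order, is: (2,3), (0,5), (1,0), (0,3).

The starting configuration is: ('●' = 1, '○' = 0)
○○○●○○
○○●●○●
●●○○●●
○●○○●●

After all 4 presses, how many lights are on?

gen 0: ○○○●○○
○○●●○●
●●○○●●
○●○○●●
gen 1: ○○○●○○
○○●○○●
●●●●○●
○●○●●●
gen 2: ○○○●●●
○○●○○○
●●●●○●
○●○●●●
gen 3: ●○○●●●
●●●○○○
○●●●○●
○●○●●●
gen 4: ●○●○○●
●●●●○○
○●●●○●
○●○●●●

15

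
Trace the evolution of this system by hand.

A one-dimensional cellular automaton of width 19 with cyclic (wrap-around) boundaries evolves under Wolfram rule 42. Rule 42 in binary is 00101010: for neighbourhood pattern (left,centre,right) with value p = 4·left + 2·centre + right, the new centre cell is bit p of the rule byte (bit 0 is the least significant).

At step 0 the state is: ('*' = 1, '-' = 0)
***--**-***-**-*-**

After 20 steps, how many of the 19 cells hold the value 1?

9

gen 0: ***--**-***-**-*-**
gen 1: ----**-**--**-*-**-
gen 2: ---**-**--**-*-**--
gen 3: --**-**--**-*-**---
gen 4: -**-**--**-*-**----
gen 5: **-**--**-*-**-----
gen 6: *-**--**-*-**-----*
gen 7: -**--**-*-**-----**
gen 8: **--**-*-**-----**-
gen 9: *--**-*-**-----**-*
gen 10: --**-*-**-----**-**
gen 11: -**-*-**-----**-**-
gen 12: **-*-**-----**-**--
gen 13: *-*-**-----**-**--*
gen 14: -*-**-----**-**--**
gen 15: *-**-----**-**--**-
gen 16: -**-----**-**--**-*
gen 17: **-----**-**--**-*-
gen 18: *-----**-**--**-*-*
gen 19: -----**-**--**-*-**
gen 20: ----**-**--**-*-**-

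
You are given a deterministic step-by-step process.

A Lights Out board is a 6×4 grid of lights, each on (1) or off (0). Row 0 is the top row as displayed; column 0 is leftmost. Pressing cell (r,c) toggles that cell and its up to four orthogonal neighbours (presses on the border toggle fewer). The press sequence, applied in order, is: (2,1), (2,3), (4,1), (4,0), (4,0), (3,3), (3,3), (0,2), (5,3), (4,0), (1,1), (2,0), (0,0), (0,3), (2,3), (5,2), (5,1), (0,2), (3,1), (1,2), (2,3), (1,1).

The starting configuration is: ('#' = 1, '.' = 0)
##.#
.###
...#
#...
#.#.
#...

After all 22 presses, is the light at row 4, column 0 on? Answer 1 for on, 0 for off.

0) ##.#
.###
...#
#...
#.#.
#...
1) ##.#
..##
####
##..
#.#.
#...
2) ##.#
..#.
##..
##.#
#.#.
#...
3) ##.#
..#.
##..
#..#
.#..
##..
4) ##.#
..#.
##..
...#
#...
.#..
5) ##.#
..#.
##..
#..#
.#..
##..
6) ##.#
..#.
##.#
#.#.
.#.#
##..
7) ##.#
..#.
##..
#..#
.#..
##..
8) #.#.
....
##..
#..#
.#..
##..
9) #.#.
....
##..
#..#
.#.#
####
10) #.#.
....
##..
...#
#..#
.###
11) ###.
###.
#...
...#
#..#
.###
12) ###.
.##.
.#..
#..#
#..#
.###
13) ..#.
###.
.#..
#..#
#..#
.###
14) ...#
####
.#..
#..#
#..#
.###
15) ...#
###.
.###
#...
#..#
.###
16) ...#
###.
.###
#...
#.##
....
17) ...#
###.
.###
#...
####
###.
18) .##.
##..
.###
#...
####
###.
19) .##.
##..
..##
.##.
#.##
###.
20) .#..
#.##
...#
.##.
#.##
###.
21) .#..
#.#.
..#.
.###
#.##
###.
22) ....
.#..
.##.
.###
#.##
###.

1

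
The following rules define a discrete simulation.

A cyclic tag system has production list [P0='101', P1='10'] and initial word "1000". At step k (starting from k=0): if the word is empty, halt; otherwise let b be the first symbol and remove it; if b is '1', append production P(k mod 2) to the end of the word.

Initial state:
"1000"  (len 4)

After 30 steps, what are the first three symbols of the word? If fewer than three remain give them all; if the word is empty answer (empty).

t=0: "1000"  (len 4)
t=1: "000101"  (len 6)
t=2: "00101"  (len 5)
t=3: "0101"  (len 4)
t=4: "101"  (len 3)
t=5: "01101"  (len 5)
t=6: "1101"  (len 4)
t=7: "101101"  (len 6)
t=8: "0110110"  (len 7)
t=9: "110110"  (len 6)
t=10: "1011010"  (len 7)
t=11: "011010101"  (len 9)
t=12: "11010101"  (len 8)
t=13: "1010101101"  (len 10)
t=14: "01010110110"  (len 11)
t=15: "1010110110"  (len 10)
t=16: "01011011010"  (len 11)
t=17: "1011011010"  (len 10)
t=18: "01101101010"  (len 11)
t=19: "1101101010"  (len 10)
t=20: "10110101010"  (len 11)
t=21: "0110101010101"  (len 13)
t=22: "110101010101"  (len 12)
t=23: "10101010101101"  (len 14)
t=24: "010101010110110"  (len 15)
t=25: "10101010110110"  (len 14)
t=26: "010101011011010"  (len 15)
t=27: "10101011011010"  (len 14)
t=28: "010101101101010"  (len 15)
t=29: "10101101101010"  (len 14)
t=30: "010110110101010"  (len 15)

010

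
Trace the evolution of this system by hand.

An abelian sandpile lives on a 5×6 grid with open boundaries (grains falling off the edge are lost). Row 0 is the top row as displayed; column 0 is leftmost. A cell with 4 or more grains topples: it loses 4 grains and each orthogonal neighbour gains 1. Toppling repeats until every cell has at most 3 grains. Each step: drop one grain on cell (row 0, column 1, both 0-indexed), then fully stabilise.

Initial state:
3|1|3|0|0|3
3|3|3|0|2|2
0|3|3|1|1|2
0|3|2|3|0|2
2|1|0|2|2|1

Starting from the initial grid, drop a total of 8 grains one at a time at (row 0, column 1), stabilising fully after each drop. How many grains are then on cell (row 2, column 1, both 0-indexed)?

3

[0] 3|1|3|0|0|3
3|3|3|0|2|2
0|3|3|1|1|2
0|3|2|3|0|2
2|1|0|2|2|1
[1] 3|2|3|0|0|3
3|3|3|0|2|2
0|3|3|1|1|2
0|3|2|3|0|2
2|1|0|2|2|1
[2] 3|3|3|0|0|3
3|3|3|0|2|2
0|3|3|1|1|2
0|3|2|3|0|2
2|1|0|2|2|1
[3] 1|3|1|1|0|3
1|3|2|1|2|2
2|2|2|3|1|2
1|1|1|0|1|2
2|2|1|3|2|1
[4] 2|1|2|1|0|3
2|0|3|1|2|2
2|3|2|3|1|2
1|1|1|0|1|2
2|2|1|3|2|1
[5] 2|2|2|1|0|3
2|0|3|1|2|2
2|3|2|3|1|2
1|1|1|0|1|2
2|2|1|3|2|1
[6] 2|3|2|1|0|3
2|0|3|1|2|2
2|3|2|3|1|2
1|1|1|0|1|2
2|2|1|3|2|1
[7] 3|0|3|1|0|3
2|1|3|1|2|2
2|3|2|3|1|2
1|1|1|0|1|2
2|2|1|3|2|1
[8] 3|1|3|1|0|3
2|1|3|1|2|2
2|3|2|3|1|2
1|1|1|0|1|2
2|2|1|3|2|1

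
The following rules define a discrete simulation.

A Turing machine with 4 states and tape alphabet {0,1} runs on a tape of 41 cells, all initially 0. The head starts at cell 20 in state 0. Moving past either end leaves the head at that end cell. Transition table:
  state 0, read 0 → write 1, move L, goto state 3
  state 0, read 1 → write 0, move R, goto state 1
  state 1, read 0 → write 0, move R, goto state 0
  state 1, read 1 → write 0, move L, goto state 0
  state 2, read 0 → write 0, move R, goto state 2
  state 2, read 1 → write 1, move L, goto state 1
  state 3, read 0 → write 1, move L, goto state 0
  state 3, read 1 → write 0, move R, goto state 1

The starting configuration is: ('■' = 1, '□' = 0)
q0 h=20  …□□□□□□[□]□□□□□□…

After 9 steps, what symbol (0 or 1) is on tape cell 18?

k=0  q0 h=20  …□□□□□□[□]□□□□□□…
k=1  q3 h=19  …□□□□□□[□]■□□□□□…
k=2  q0 h=18  …□□□□□□[□]■■□□□□…
k=3  q3 h=17  …□□□□□□[□]■■■□□□…
k=4  q0 h=16  …□□□□□□[□]■■■■□□…
k=5  q3 h=15  …□□□□□□[□]■■■■■□…
k=6  q0 h=14  …□□□□□□[□]■■■■■■…
k=7  q3 h=13  …□□□□□□[□]■■■■■■…
k=8  q0 h=12  …□□□□□□[□]■■■■■■…
k=9  q3 h=11  …□□□□□□[□]■■■■■■…

1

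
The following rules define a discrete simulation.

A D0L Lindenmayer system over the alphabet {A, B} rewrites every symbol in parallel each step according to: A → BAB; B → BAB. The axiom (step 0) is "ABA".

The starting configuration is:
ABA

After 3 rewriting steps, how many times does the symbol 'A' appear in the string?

gen 0: ABA
gen 1: BABBABBAB
gen 2: BABBABBABBABBABBABBABBABBAB
gen 3: BABBABBABBABBABBABBABBABBABBABBABBABBABBABBABBABBABBABBABBABBABBABBABBABBABBABBAB

27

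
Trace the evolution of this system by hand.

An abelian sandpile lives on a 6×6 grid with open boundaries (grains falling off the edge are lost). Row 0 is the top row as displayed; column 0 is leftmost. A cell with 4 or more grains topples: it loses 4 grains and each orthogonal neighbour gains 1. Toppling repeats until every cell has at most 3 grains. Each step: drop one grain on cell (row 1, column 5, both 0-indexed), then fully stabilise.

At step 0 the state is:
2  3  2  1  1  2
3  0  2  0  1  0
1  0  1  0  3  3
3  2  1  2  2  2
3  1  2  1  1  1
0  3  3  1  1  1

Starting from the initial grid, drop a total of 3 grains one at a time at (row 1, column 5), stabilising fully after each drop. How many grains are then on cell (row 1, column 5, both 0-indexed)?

gen 0: 2  3  2  1  1  2
3  0  2  0  1  0
1  0  1  0  3  3
3  2  1  2  2  2
3  1  2  1  1  1
0  3  3  1  1  1
gen 1: 2  3  2  1  1  2
3  0  2  0  1  1
1  0  1  0  3  3
3  2  1  2  2  2
3  1  2  1  1  1
0  3  3  1  1  1
gen 2: 2  3  2  1  1  2
3  0  2  0  1  2
1  0  1  0  3  3
3  2  1  2  2  2
3  1  2  1  1  1
0  3  3  1  1  1
gen 3: 2  3  2  1  1  2
3  0  2  0  1  3
1  0  1  0  3  3
3  2  1  2  2  2
3  1  2  1  1  1
0  3  3  1  1  1

3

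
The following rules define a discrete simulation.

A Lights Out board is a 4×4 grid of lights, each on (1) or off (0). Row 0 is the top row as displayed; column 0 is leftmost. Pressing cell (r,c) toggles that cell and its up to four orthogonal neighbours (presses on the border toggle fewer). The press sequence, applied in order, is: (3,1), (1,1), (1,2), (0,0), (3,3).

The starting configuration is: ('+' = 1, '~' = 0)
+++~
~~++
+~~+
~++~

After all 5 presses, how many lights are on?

k=0  +++~
~~++
+~~+
~++~
k=1  +++~
~~++
++~+
+~~~
k=2  +~+~
++~+
+~~+
+~~~
k=3  +~~~
+~+~
+~++
+~~~
k=4  ~+~~
~~+~
+~++
+~~~
k=5  ~+~~
~~+~
+~+~
+~++

7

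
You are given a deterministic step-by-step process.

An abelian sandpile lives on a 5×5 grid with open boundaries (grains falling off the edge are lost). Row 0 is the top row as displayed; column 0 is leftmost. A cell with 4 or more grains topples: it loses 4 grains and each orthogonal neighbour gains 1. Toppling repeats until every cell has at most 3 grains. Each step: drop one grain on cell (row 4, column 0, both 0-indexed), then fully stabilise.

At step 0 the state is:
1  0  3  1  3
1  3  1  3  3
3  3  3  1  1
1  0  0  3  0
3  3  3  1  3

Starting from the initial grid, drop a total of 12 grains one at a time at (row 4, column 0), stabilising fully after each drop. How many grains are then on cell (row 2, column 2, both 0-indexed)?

step 0: 1  0  3  1  3
1  3  1  3  3
3  3  3  1  1
1  0  0  3  0
3  3  3  1  3
step 1: 1  0  3  1  3
1  3  1  3  3
3  3  3  1  1
2  1  1  3  0
1  1  0  2  3
step 2: 1  0  3  1  3
1  3  1  3  3
3  3  3  1  1
2  1  1  3  0
2  1  0  2  3
step 3: 1  0  3  1  3
1  3  1  3  3
3  3  3  1  1
2  1  1  3  0
3  1  0  2  3
step 4: 1  0  3  1  3
1  3  1  3  3
3  3  3  1  1
3  1  1  3  0
0  2  0  2  3
step 5: 1  0  3  1  3
1  3  1  3  3
3  3  3  1  1
3  1  1  3  0
1  2  0  2  3
step 6: 1  0  3  1  3
1  3  1  3  3
3  3  3  1  1
3  1  1  3  0
2  2  0  2  3
step 7: 1  0  3  1  3
1  3  1  3  3
3  3  3  1  1
3  1  1  3  0
3  2  0  2  3
step 8: 1  1  3  1  3
3  0  3  3  3
1  2  0  2  1
1  3  2  3  0
1  3  0  2  3
step 9: 1  1  3  1  3
3  0  3  3  3
1  2  0  2  1
1  3  2  3  0
2  3  0  2  3
step 10: 1  1  3  1  3
3  0  3  3  3
1  2  0  2  1
1  3  2  3  0
3  3  0  2  3
step 11: 1  1  3  1  3
3  0  3  3  3
1  3  0  2  1
3  0  3  3  0
1  1  1  2  3
step 12: 1  1  3  1  3
3  0  3  3  3
1  3  0  2  1
3  0  3  3  0
2  1  1  2  3

0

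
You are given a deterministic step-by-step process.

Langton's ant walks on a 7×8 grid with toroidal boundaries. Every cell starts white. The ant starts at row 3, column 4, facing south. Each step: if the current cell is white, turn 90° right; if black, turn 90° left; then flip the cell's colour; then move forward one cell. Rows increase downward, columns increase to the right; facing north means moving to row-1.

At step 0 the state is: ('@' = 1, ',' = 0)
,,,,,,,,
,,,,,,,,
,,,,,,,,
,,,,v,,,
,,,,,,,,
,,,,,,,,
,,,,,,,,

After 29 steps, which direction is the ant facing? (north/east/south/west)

0) ,,,,,,,,
,,,,,,,,
,,,,,,,,
,,,,v,,,
,,,,,,,,
,,,,,,,,
,,,,,,,,
1) ,,,,,,,,
,,,,,,,,
,,,,,,,,
,,,<@,,,
,,,,,,,,
,,,,,,,,
,,,,,,,,
2) ,,,,,,,,
,,,,,,,,
,,,^,,,,
,,,@@,,,
,,,,,,,,
,,,,,,,,
,,,,,,,,
3) ,,,,,,,,
,,,,,,,,
,,,@>,,,
,,,@@,,,
,,,,,,,,
,,,,,,,,
,,,,,,,,
4) ,,,,,,,,
,,,,,,,,
,,,@@,,,
,,,@v,,,
,,,,,,,,
,,,,,,,,
,,,,,,,,
5) ,,,,,,,,
,,,,,,,,
,,,@@,,,
,,,@,>,,
,,,,,,,,
,,,,,,,,
,,,,,,,,
6) ,,,,,,,,
,,,,,,,,
,,,@@,,,
,,,@,@,,
,,,,,v,,
,,,,,,,,
,,,,,,,,
7) ,,,,,,,,
,,,,,,,,
,,,@@,,,
,,,@,@,,
,,,,<@,,
,,,,,,,,
,,,,,,,,
8) ,,,,,,,,
,,,,,,,,
,,,@@,,,
,,,@^@,,
,,,,@@,,
,,,,,,,,
,,,,,,,,
9) ,,,,,,,,
,,,,,,,,
,,,@@,,,
,,,@@>,,
,,,,@@,,
,,,,,,,,
,,,,,,,,
10) ,,,,,,,,
,,,,,,,,
,,,@@^,,
,,,@@,,,
,,,,@@,,
,,,,,,,,
,,,,,,,,
11) ,,,,,,,,
,,,,,,,,
,,,@@@>,
,,,@@,,,
,,,,@@,,
,,,,,,,,
,,,,,,,,
12) ,,,,,,,,
,,,,,,,,
,,,@@@@,
,,,@@,v,
,,,,@@,,
,,,,,,,,
,,,,,,,,
13) ,,,,,,,,
,,,,,,,,
,,,@@@@,
,,,@@<@,
,,,,@@,,
,,,,,,,,
,,,,,,,,
14) ,,,,,,,,
,,,,,,,,
,,,@@^@,
,,,@@@@,
,,,,@@,,
,,,,,,,,
,,,,,,,,
15) ,,,,,,,,
,,,,,,,,
,,,@<,@,
,,,@@@@,
,,,,@@,,
,,,,,,,,
,,,,,,,,
16) ,,,,,,,,
,,,,,,,,
,,,@,,@,
,,,@v@@,
,,,,@@,,
,,,,,,,,
,,,,,,,,
17) ,,,,,,,,
,,,,,,,,
,,,@,,@,
,,,@,>@,
,,,,@@,,
,,,,,,,,
,,,,,,,,
18) ,,,,,,,,
,,,,,,,,
,,,@,^@,
,,,@,,@,
,,,,@@,,
,,,,,,,,
,,,,,,,,
19) ,,,,,,,,
,,,,,,,,
,,,@,@>,
,,,@,,@,
,,,,@@,,
,,,,,,,,
,,,,,,,,
20) ,,,,,,,,
,,,,,,^,
,,,@,@,,
,,,@,,@,
,,,,@@,,
,,,,,,,,
,,,,,,,,
21) ,,,,,,,,
,,,,,,@>
,,,@,@,,
,,,@,,@,
,,,,@@,,
,,,,,,,,
,,,,,,,,
22) ,,,,,,,,
,,,,,,@@
,,,@,@,v
,,,@,,@,
,,,,@@,,
,,,,,,,,
,,,,,,,,
23) ,,,,,,,,
,,,,,,@@
,,,@,@<@
,,,@,,@,
,,,,@@,,
,,,,,,,,
,,,,,,,,
24) ,,,,,,,,
,,,,,,^@
,,,@,@@@
,,,@,,@,
,,,,@@,,
,,,,,,,,
,,,,,,,,
25) ,,,,,,,,
,,,,,<,@
,,,@,@@@
,,,@,,@,
,,,,@@,,
,,,,,,,,
,,,,,,,,
26) ,,,,,^,,
,,,,,@,@
,,,@,@@@
,,,@,,@,
,,,,@@,,
,,,,,,,,
,,,,,,,,
27) ,,,,,@>,
,,,,,@,@
,,,@,@@@
,,,@,,@,
,,,,@@,,
,,,,,,,,
,,,,,,,,
28) ,,,,,@@,
,,,,,@v@
,,,@,@@@
,,,@,,@,
,,,,@@,,
,,,,,,,,
,,,,,,,,
29) ,,,,,@@,
,,,,,<@@
,,,@,@@@
,,,@,,@,
,,,,@@,,
,,,,,,,,
,,,,,,,,

west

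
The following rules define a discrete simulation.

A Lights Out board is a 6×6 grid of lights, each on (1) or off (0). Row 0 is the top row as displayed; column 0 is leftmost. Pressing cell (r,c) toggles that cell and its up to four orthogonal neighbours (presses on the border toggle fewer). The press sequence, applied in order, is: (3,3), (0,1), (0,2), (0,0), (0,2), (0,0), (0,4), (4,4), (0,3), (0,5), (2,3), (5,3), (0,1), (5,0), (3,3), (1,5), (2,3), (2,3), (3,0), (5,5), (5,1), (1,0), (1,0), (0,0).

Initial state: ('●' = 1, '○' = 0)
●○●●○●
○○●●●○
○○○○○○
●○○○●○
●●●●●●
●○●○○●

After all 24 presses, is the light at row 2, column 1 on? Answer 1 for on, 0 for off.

[0] ●○●●○●
○○●●●○
○○○○○○
●○○○●○
●●●●●●
●○●○○●
[1] ●○●●○●
○○●●●○
○○○●○○
●○●●○○
●●●○●●
●○●○○●
[2] ○●○●○●
○●●●●○
○○○●○○
●○●●○○
●●●○●●
●○●○○●
[3] ○○●○○●
○●○●●○
○○○●○○
●○●●○○
●●●○●●
●○●○○●
[4] ●●●○○●
●●○●●○
○○○●○○
●○●●○○
●●●○●●
●○●○○●
[5] ●○○●○●
●●●●●○
○○○●○○
●○●●○○
●●●○●●
●○●○○●
[6] ○●○●○●
○●●●●○
○○○●○○
●○●●○○
●●●○●●
●○●○○●
[7] ○●○○●○
○●●●○○
○○○●○○
●○●●○○
●●●○●●
●○●○○●
[8] ○●○○●○
○●●●○○
○○○●○○
●○●●●○
●●●●○○
●○●○●●
[9] ○●●●○○
○●●○○○
○○○●○○
●○●●●○
●●●●○○
●○●○●●
[10] ○●●●●●
○●●○○●
○○○●○○
●○●●●○
●●●●○○
●○●○●●
[11] ○●●●●●
○●●●○●
○○●○●○
●○●○●○
●●●●○○
●○●○●●
[12] ○●●●●●
○●●●○●
○○●○●○
●○●○●○
●●●○○○
●○○●○●
[13] ●○○●●●
○○●●○●
○○●○●○
●○●○●○
●●●○○○
●○○●○●
[14] ●○○●●●
○○●●○●
○○●○●○
●○●○●○
○●●○○○
○●○●○●
[15] ●○○●●●
○○●●○●
○○●●●○
●○○●○○
○●●●○○
○●○●○●
[16] ●○○●●○
○○●●●○
○○●●●●
●○○●○○
○●●●○○
○●○●○●
[17] ●○○●●○
○○●○●○
○○○○○●
●○○○○○
○●●●○○
○●○●○●
[18] ●○○●●○
○○●●●○
○○●●●●
●○○●○○
○●●●○○
○●○●○●
[19] ●○○●●○
○○●●●○
●○●●●●
○●○●○○
●●●●○○
○●○●○●
[20] ●○○●●○
○○●●●○
●○●●●●
○●○●○○
●●●●○●
○●○●●○
[21] ●○○●●○
○○●●●○
●○●●●●
○●○●○○
●○●●○●
●○●●●○
[22] ○○○●●○
●●●●●○
○○●●●●
○●○●○○
●○●●○●
●○●●●○
[23] ●○○●●○
○○●●●○
●○●●●●
○●○●○○
●○●●○●
●○●●●○
[24] ○●○●●○
●○●●●○
●○●●●●
○●○●○○
●○●●○●
●○●●●○

0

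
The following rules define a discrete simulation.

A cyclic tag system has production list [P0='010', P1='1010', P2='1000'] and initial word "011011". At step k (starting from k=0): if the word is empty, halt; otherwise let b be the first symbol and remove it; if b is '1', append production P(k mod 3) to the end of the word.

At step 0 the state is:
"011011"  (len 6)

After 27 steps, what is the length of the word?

[0] "011011"  (len 6)
[1] "11011"  (len 5)
[2] "10111010"  (len 8)
[3] "01110101000"  (len 11)
[4] "1110101000"  (len 10)
[5] "1101010001010"  (len 13)
[6] "1010100010101000"  (len 16)
[7] "010100010101000010"  (len 18)
[8] "10100010101000010"  (len 17)
[9] "01000101010000101000"  (len 20)
[10] "1000101010000101000"  (len 19)
[11] "0001010100001010001010"  (len 22)
[12] "001010100001010001010"  (len 21)
[13] "01010100001010001010"  (len 20)
[14] "1010100001010001010"  (len 19)
[15] "0101000010100010101000"  (len 22)
[16] "101000010100010101000"  (len 21)
[17] "010000101000101010001010"  (len 24)
[18] "10000101000101010001010"  (len 23)
[19] "0000101000101010001010010"  (len 25)
[20] "000101000101010001010010"  (len 24)
[21] "00101000101010001010010"  (len 23)
[22] "0101000101010001010010"  (len 22)
[23] "101000101010001010010"  (len 21)
[24] "010001010100010100101000"  (len 24)
[25] "10001010100010100101000"  (len 23)
[26] "00010101000101001010001010"  (len 26)
[27] "0010101000101001010001010"  (len 25)

25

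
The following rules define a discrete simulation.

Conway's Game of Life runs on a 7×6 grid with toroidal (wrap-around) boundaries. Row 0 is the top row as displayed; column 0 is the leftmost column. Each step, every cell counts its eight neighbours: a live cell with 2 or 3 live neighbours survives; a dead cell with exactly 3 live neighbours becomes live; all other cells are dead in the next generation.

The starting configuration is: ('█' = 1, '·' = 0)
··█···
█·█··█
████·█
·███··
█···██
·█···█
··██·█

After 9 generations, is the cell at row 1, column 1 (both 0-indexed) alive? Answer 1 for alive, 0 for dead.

1

[0] ··█···
█·█··█
████·█
·███··
█···██
·█···█
··██·█
[1] █·█·██
····██
·····█
······
···███
·███··
█████·
[2] ··█···
···█··
····██
·····█
···██·
······
······
[3] ······
···██·
····██
···█·█
····█·
······
······
[4] ······
···███
·····█
···█·█
····█·
······
······
[5] ····█·
····██
█··█·█
·····█
····█·
······
······
[6] ····██
█··█··
█·····
█····█
······
······
······
[7] ····██
█···█·
██····
█····█
······
······
······
[8] ····██
██··█·
·█····
██···█
······
······
······
[9] █···██
██··█·
··█···
██····
█·····
······
······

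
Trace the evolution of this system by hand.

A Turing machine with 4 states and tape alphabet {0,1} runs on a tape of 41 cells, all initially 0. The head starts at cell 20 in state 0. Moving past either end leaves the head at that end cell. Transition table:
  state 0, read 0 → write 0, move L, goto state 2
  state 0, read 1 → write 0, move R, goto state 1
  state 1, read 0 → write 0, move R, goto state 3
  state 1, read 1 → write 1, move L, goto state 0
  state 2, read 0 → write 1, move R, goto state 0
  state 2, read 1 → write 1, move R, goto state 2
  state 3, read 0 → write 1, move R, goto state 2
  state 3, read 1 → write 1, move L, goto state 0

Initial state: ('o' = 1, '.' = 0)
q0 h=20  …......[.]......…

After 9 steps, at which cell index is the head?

[0] q0 h=20  …......[.]......…
[1] q2 h=19  …......[.]......…
[2] q0 h=20  ….....o[.]......…
[3] q2 h=19  …......[o]......…
[4] q2 h=20  ….....o[.]......…
[5] q0 h=21  …....oo[.]......…
[6] q2 h=20  ….....o[o]......…
[7] q2 h=21  …....oo[.]......…
[8] q0 h=22  …...ooo[.]......…
[9] q2 h=21  …....oo[o]......…

21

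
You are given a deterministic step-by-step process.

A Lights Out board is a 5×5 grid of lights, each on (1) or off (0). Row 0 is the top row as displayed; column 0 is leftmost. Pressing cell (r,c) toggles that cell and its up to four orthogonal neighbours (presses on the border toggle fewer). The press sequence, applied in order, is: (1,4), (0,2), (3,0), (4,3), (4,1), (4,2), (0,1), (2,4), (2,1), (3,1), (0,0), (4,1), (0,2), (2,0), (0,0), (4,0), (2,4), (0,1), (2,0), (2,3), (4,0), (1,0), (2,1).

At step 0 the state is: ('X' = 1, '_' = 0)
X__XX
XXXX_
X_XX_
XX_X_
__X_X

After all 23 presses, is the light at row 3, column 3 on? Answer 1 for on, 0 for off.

0) X__XX
XXXX_
X_XX_
XX_X_
__X_X
1) X__X_
XXX_X
X_XXX
XX_X_
__X_X
2) XXX__
XX__X
X_XXX
XX_X_
__X_X
3) XXX__
XX__X
__XXX
___X_
X_X_X
4) XXX__
XX__X
__XXX
_____
X__X_
5) XXX__
XX__X
__XXX
_X___
_XXX_
6) XXX__
XX__X
__XXX
_XX__
_____
7) _____
X___X
__XXX
_XX__
_____
8) _____
X____
__X__
_XX_X
_____
9) _____
XX___
XX___
__X_X
_____
10) _____
XX___
X____
XX__X
_X___
11) XX___
_X___
X____
XX__X
_X___
12) XX___
_X___
X____
X___X
X_X__
13) X_XX_
_XX__
X____
X___X
X_X__
14) X_XX_
XXX__
_X___
____X
X_X__
15) _XXX_
_XX__
_X___
____X
X_X__
16) _XXX_
_XX__
_X___
X___X
_XX__
17) _XXX_
_XX_X
_X_XX
X____
_XX__
18) X__X_
__X_X
_X_XX
X____
_XX__
19) X__X_
X_X_X
X__XX
_____
_XX__
20) X__X_
X_XXX
X_X__
___X_
_XX__
21) X__X_
X_XXX
X_X__
X__X_
X_X__
22) ___X_
_XXXX
__X__
X__X_
X_X__
23) ___X_
__XXX
XX___
XX_X_
X_X__

1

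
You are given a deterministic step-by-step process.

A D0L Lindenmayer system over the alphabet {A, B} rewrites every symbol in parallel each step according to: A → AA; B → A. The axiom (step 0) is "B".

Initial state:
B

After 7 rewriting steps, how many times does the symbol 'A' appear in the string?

64

gen 0: B
gen 1: A
gen 2: AA
gen 3: AAAA
gen 4: AAAAAAAA
gen 5: AAAAAAAAAAAAAAAA
gen 6: AAAAAAAAAAAAAAAAAAAAAAAAAAAAAAAA
gen 7: AAAAAAAAAAAAAAAAAAAAAAAAAAAAAAAAAAAAAAAAAAAAAAAAAAAAAAAAAAAAAAAA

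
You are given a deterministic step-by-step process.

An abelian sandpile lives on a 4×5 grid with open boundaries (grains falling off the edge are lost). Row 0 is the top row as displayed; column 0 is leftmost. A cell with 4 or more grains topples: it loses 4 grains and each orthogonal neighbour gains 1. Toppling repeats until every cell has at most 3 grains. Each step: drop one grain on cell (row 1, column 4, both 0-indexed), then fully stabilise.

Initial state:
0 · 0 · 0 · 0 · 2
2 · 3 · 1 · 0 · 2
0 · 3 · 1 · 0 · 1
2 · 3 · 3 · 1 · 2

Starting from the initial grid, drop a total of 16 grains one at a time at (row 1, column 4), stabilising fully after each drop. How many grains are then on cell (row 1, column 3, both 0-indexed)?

1

k=0  0 · 0 · 0 · 0 · 2
2 · 3 · 1 · 0 · 2
0 · 3 · 1 · 0 · 1
2 · 3 · 3 · 1 · 2
k=1  0 · 0 · 0 · 0 · 2
2 · 3 · 1 · 0 · 3
0 · 3 · 1 · 0 · 1
2 · 3 · 3 · 1 · 2
k=2  0 · 0 · 0 · 0 · 3
2 · 3 · 1 · 1 · 0
0 · 3 · 1 · 0 · 2
2 · 3 · 3 · 1 · 2
k=3  0 · 0 · 0 · 0 · 3
2 · 3 · 1 · 1 · 1
0 · 3 · 1 · 0 · 2
2 · 3 · 3 · 1 · 2
k=4  0 · 0 · 0 · 0 · 3
2 · 3 · 1 · 1 · 2
0 · 3 · 1 · 0 · 2
2 · 3 · 3 · 1 · 2
k=5  0 · 0 · 0 · 0 · 3
2 · 3 · 1 · 1 · 3
0 · 3 · 1 · 0 · 2
2 · 3 · 3 · 1 · 2
k=6  0 · 0 · 0 · 1 · 0
2 · 3 · 1 · 2 · 1
0 · 3 · 1 · 0 · 3
2 · 3 · 3 · 1 · 2
k=7  0 · 0 · 0 · 1 · 0
2 · 3 · 1 · 2 · 2
0 · 3 · 1 · 0 · 3
2 · 3 · 3 · 1 · 2
k=8  0 · 0 · 0 · 1 · 0
2 · 3 · 1 · 2 · 3
0 · 3 · 1 · 0 · 3
2 · 3 · 3 · 1 · 2
k=9  0 · 0 · 0 · 1 · 1
2 · 3 · 1 · 3 · 1
0 · 3 · 1 · 1 · 0
2 · 3 · 3 · 1 · 3
k=10  0 · 0 · 0 · 1 · 1
2 · 3 · 1 · 3 · 2
0 · 3 · 1 · 1 · 0
2 · 3 · 3 · 1 · 3
k=11  0 · 0 · 0 · 1 · 1
2 · 3 · 1 · 3 · 3
0 · 3 · 1 · 1 · 0
2 · 3 · 3 · 1 · 3
k=12  0 · 0 · 0 · 2 · 2
2 · 3 · 2 · 0 · 1
0 · 3 · 1 · 2 · 1
2 · 3 · 3 · 1 · 3
k=13  0 · 0 · 0 · 2 · 2
2 · 3 · 2 · 0 · 2
0 · 3 · 1 · 2 · 1
2 · 3 · 3 · 1 · 3
k=14  0 · 0 · 0 · 2 · 2
2 · 3 · 2 · 0 · 3
0 · 3 · 1 · 2 · 1
2 · 3 · 3 · 1 · 3
k=15  0 · 0 · 0 · 2 · 3
2 · 3 · 2 · 1 · 0
0 · 3 · 1 · 2 · 2
2 · 3 · 3 · 1 · 3
k=16  0 · 0 · 0 · 2 · 3
2 · 3 · 2 · 1 · 1
0 · 3 · 1 · 2 · 2
2 · 3 · 3 · 1 · 3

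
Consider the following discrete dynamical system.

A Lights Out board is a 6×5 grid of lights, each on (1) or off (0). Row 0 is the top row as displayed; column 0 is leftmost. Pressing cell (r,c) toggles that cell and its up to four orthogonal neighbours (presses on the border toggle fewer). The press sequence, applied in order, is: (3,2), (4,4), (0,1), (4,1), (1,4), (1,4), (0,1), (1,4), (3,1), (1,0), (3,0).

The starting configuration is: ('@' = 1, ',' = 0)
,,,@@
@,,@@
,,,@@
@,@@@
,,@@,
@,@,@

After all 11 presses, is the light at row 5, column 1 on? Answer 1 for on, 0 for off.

1

t=0: ,,,@@
@,,@@
,,,@@
@,@@@
,,@@,
@,@,@
t=1: ,,,@@
@,,@@
,,@@@
@@,,@
,,,@,
@,@,@
t=2: ,,,@@
@,,@@
,,@@@
@@,,,
,,,,@
@,@,,
t=3: @@@@@
@@,@@
,,@@@
@@,,,
,,,,@
@,@,,
t=4: @@@@@
@@,@@
,,@@@
@,,,,
@@@,@
@@@,,
t=5: @@@@,
@@,,,
,,@@,
@,,,,
@@@,@
@@@,,
t=6: @@@@@
@@,@@
,,@@@
@,,,,
@@@,@
@@@,,
t=7: ,,,@@
@,,@@
,,@@@
@,,,,
@@@,@
@@@,,
t=8: ,,,@,
@,,,,
,,@@,
@,,,,
@@@,@
@@@,,
t=9: ,,,@,
@,,,,
,@@@,
,@@,,
@,@,@
@@@,,
t=10: @,,@,
,@,,,
@@@@,
,@@,,
@,@,@
@@@,,
t=11: @,,@,
,@,,,
,@@@,
@,@,,
,,@,@
@@@,,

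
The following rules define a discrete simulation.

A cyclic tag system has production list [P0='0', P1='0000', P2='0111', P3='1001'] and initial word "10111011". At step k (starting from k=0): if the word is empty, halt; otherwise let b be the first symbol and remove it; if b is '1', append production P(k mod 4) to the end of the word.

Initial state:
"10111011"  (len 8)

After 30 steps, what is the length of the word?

36

gen 0: "10111011"  (len 8)
gen 1: "01110110"  (len 8)
gen 2: "1110110"  (len 7)
gen 3: "1101100111"  (len 10)
gen 4: "1011001111001"  (len 13)
gen 5: "0110011110010"  (len 13)
gen 6: "110011110010"  (len 12)
gen 7: "100111100100111"  (len 15)
gen 8: "001111001001111001"  (len 18)
gen 9: "01111001001111001"  (len 17)
gen 10: "1111001001111001"  (len 16)
gen 11: "1110010011110010111"  (len 19)
gen 12: "1100100111100101111001"  (len 22)
gen 13: "1001001111001011110010"  (len 22)
gen 14: "0010011110010111100100000"  (len 25)
gen 15: "010011110010111100100000"  (len 24)
gen 16: "10011110010111100100000"  (len 23)
gen 17: "00111100101111001000000"  (len 23)
gen 18: "0111100101111001000000"  (len 22)
gen 19: "111100101111001000000"  (len 21)
gen 20: "111001011110010000001001"  (len 24)
gen 21: "110010111100100000010010"  (len 24)
gen 22: "100101111001000000100100000"  (len 27)
gen 23: "001011110010000001001000000111"  (len 30)
gen 24: "01011110010000001001000000111"  (len 29)
gen 25: "1011110010000001001000000111"  (len 28)
gen 26: "0111100100000010010000001110000"  (len 31)
gen 27: "111100100000010010000001110000"  (len 30)
gen 28: "111001000000100100000011100001001"  (len 33)
gen 29: "110010000001001000000111000010010"  (len 33)
gen 30: "100100000010010000001110000100100000"  (len 36)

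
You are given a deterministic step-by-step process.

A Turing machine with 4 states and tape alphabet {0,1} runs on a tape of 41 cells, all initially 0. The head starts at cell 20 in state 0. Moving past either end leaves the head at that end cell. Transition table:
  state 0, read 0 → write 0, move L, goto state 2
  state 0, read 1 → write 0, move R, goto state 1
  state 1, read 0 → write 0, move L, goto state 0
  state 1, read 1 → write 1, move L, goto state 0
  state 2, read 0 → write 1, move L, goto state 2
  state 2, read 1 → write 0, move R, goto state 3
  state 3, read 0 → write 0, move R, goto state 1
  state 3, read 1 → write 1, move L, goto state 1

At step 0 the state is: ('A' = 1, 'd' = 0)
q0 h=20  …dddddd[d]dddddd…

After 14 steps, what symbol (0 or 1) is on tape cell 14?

[0] q0 h=20  …dddddd[d]dddddd…
[1] q2 h=19  …dddddd[d]dddddd…
[2] q2 h=18  …dddddd[d]Addddd…
[3] q2 h=17  …dddddd[d]AAdddd…
[4] q2 h=16  …dddddd[d]AAAddd…
[5] q2 h=15  …dddddd[d]AAAAdd…
[6] q2 h=14  …dddddd[d]AAAAAd…
[7] q2 h=13  …dddddd[d]AAAAAA…
[8] q2 h=12  …dddddd[d]AAAAAA…
[9] q2 h=11  …dddddd[d]AAAAAA…
[10] q2 h=10  …dddddd[d]AAAAAA…
[11] q2 h= 9  …dddddd[d]AAAAAA…
[12] q2 h= 8  …dddddd[d]AAAAAA…
[13] q2 h= 7  …dddddd[d]AAAAAA…
[14] q2 h= 6  |dddddd[d]AAAAAA…

1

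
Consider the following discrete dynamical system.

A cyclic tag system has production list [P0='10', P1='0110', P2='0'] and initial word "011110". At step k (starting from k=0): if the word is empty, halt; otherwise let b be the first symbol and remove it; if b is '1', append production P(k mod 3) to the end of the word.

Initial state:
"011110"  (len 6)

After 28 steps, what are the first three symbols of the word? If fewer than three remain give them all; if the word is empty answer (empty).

011

step 0: "011110"  (len 6)
step 1: "11110"  (len 5)
step 2: "11100110"  (len 8)
step 3: "11001100"  (len 8)
step 4: "100110010"  (len 9)
step 5: "001100100110"  (len 12)
step 6: "01100100110"  (len 11)
step 7: "1100100110"  (len 10)
step 8: "1001001100110"  (len 13)
step 9: "0010011001100"  (len 13)
step 10: "010011001100"  (len 12)
step 11: "10011001100"  (len 11)
step 12: "00110011000"  (len 11)
step 13: "0110011000"  (len 10)
step 14: "110011000"  (len 9)
step 15: "100110000"  (len 9)
step 16: "0011000010"  (len 10)
step 17: "011000010"  (len 9)
step 18: "11000010"  (len 8)
step 19: "100001010"  (len 9)
step 20: "000010100110"  (len 12)
step 21: "00010100110"  (len 11)
step 22: "0010100110"  (len 10)
step 23: "010100110"  (len 9)
step 24: "10100110"  (len 8)
step 25: "010011010"  (len 9)
step 26: "10011010"  (len 8)
step 27: "00110100"  (len 8)
step 28: "0110100"  (len 7)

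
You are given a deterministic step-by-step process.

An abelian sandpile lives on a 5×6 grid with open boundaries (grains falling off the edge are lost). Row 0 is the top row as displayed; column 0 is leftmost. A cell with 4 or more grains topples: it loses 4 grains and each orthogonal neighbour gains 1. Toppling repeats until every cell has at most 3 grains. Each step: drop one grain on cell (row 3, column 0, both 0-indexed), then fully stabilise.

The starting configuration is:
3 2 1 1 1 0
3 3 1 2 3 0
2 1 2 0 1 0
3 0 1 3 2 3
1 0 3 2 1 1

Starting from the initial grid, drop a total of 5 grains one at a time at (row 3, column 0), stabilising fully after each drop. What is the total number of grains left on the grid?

44

t=0: 3 2 1 1 1 0
3 3 1 2 3 0
2 1 2 0 1 0
3 0 1 3 2 3
1 0 3 2 1 1
t=1: 3 2 1 1 1 0
3 3 1 2 3 0
3 1 2 0 1 0
0 1 1 3 2 3
2 0 3 2 1 1
t=2: 3 2 1 1 1 0
3 3 1 2 3 0
3 1 2 0 1 0
1 1 1 3 2 3
2 0 3 2 1 1
t=3: 3 2 1 1 1 0
3 3 1 2 3 0
3 1 2 0 1 0
2 1 1 3 2 3
2 0 3 2 1 1
t=4: 3 2 1 1 1 0
3 3 1 2 3 0
3 1 2 0 1 0
3 1 1 3 2 3
2 0 3 2 1 1
t=5: 1 0 2 1 1 0
2 1 2 2 3 0
1 3 2 0 1 0
1 2 1 3 2 3
3 0 3 2 1 1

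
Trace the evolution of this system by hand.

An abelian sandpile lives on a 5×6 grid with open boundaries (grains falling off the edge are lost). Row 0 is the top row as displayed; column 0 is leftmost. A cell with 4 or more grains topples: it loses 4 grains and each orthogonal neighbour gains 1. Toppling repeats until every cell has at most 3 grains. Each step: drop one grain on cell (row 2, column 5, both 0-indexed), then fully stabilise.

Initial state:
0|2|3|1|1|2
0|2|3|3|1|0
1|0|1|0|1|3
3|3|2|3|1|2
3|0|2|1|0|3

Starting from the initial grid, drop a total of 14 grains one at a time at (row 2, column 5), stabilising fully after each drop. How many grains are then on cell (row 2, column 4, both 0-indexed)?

3

t=0: 0|2|3|1|1|2
0|2|3|3|1|0
1|0|1|0|1|3
3|3|2|3|1|2
3|0|2|1|0|3
t=1: 0|2|3|1|1|2
0|2|3|3|1|1
1|0|1|0|2|0
3|3|2|3|1|3
3|0|2|1|0|3
t=2: 0|2|3|1|1|2
0|2|3|3|1|1
1|0|1|0|2|1
3|3|2|3|1|3
3|0|2|1|0|3
t=3: 0|2|3|1|1|2
0|2|3|3|1|1
1|0|1|0|2|2
3|3|2|3|1|3
3|0|2|1|0|3
t=4: 0|2|3|1|1|2
0|2|3|3|1|1
1|0|1|0|2|3
3|3|2|3|1|3
3|0|2|1|0|3
t=5: 0|2|3|1|1|2
0|2|3|3|1|2
1|0|1|0|3|1
3|3|2|3|2|1
3|0|2|1|1|0
t=6: 0|2|3|1|1|2
0|2|3|3|1|2
1|0|1|0|3|2
3|3|2|3|2|1
3|0|2|1|1|0
t=7: 0|2|3|1|1|2
0|2|3|3|1|2
1|0|1|0|3|3
3|3|2|3|2|1
3|0|2|1|1|0
t=8: 0|2|3|1|1|2
0|2|3|3|2|3
1|0|1|1|0|1
3|3|2|3|3|2
3|0|2|1|1|0
t=9: 0|2|3|1|1|2
0|2|3|3|2|3
1|0|1|1|0|2
3|3|2|3|3|2
3|0|2|1|1|0
t=10: 0|2|3|1|1|2
0|2|3|3|2|3
1|0|1|1|0|3
3|3|2|3|3|2
3|0|2|1|1|0
t=11: 0|2|3|1|1|3
0|2|3|3|3|0
1|0|1|1|1|1
3|3|2|3|3|3
3|0|2|1|1|0
t=12: 0|2|3|1|1|3
0|2|3|3|3|0
1|0|1|1|1|2
3|3|2|3|3|3
3|0|2|1|1|0
t=13: 0|2|3|1|1|3
0|2|3|3|3|0
1|0|1|1|1|3
3|3|2|3|3|3
3|0|2|1|1|0
t=14: 0|2|3|1|1|3
0|2|3|3|3|1
1|0|1|2|3|1
3|3|3|0|1|1
3|0|2|2|2|1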